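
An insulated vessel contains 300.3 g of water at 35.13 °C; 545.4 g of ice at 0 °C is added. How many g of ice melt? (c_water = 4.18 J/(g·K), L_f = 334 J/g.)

m_melted ≈ 132 g

Water can give up m c ΔT = 300.3·4.18·35.13 = 44097 J before reaching 0 °C.
Melting all 545.4 g of ice would need 545.4·334 = 182164 J.
44097 J < 182164 J, so only part of the ice melts and the system sits at 0 °C.
m_melt = 44097 / L_f = 132 g.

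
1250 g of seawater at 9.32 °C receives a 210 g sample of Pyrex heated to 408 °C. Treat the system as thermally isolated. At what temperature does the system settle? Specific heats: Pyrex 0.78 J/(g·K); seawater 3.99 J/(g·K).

T_f ≈ 22.0 °C

T_f = Σ m_i c_i T_i / Σ m_i c_i:
T_f = (163.8·408 + 4987.5·9.32) / (163.8 + 4987.5)
    = 113314 / 5151.3 ≈ 22.00 °C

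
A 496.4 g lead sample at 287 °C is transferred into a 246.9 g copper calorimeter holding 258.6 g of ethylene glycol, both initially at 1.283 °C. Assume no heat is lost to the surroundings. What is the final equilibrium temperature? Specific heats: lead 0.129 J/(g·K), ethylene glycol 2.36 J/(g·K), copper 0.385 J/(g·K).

T_f ≈ 25.1 °C

With ΣQ=0 the equilibrium temperature is the m·c-weighted mean:
T_f = (64.04*287 + 610.3*1.283 + 95.06*1.283) / (64.04 + 610.3 + 95.06)
    = 19283 / 769.39 ≈ 25.06 °C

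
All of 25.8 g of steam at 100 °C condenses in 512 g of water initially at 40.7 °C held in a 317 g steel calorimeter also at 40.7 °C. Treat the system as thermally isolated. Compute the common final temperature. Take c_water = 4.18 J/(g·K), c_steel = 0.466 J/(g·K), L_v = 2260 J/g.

Net heat exchanged in the isolated system is zero:
latent heat released on condensation: 25.8·2260 = 58308; condensed water 100 °C→T: 107.84(T − 100); water warms: 512·4.18·(T − 40.7) = 2140.2(T − 40.7); cup: 147.72(T − 40.7)
2395.7 T = 58308 + 10784 + 93117 = 162209
T ≈ 67.71 °C (< 100 °C, so full condensation is consistent).

T_f ≈ 67.7 °C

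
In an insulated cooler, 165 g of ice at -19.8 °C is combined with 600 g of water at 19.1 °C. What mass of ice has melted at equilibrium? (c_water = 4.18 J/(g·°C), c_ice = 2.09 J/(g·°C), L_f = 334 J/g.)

Cooling the water to 0 °C releases 600×4.18×19.1 = 47903 J.
Warming the ice to 0 °C takes 165×2.09×19.8 = 6828 J, leaving 41075 J for melting.
Melting all 165 g of ice would need 165×334 = 55110 J.
41075 J < 55110 J, so only part of the ice melts and the system sits at 0 °C.
m_melt = 41075 / L_f = 123 g.

m_melted ≈ 123 g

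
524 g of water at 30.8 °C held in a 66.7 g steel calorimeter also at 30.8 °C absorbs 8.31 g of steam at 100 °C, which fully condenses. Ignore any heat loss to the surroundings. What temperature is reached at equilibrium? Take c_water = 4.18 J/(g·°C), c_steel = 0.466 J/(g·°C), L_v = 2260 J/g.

Taking heat into each body as positive, Σ m c ΔT = 0:
latent heat released on condensation: 8.31×2260 = 18781
  condensed water 100 °C→T: 34.74(T − 100)
  water warms: 524×4.18×(T − 30.8) = 2190.3(T − 30.8)
  steel cup: 66.7×0.466×(T − 30.8) = 31.08(T − 30.8)
2256.1 T = 18781 + 3473.6 + 68419 = 90673
T ≈ 40.19 °C (< 100 °C, so full condensation is consistent).

T_f ≈ 40.2 °C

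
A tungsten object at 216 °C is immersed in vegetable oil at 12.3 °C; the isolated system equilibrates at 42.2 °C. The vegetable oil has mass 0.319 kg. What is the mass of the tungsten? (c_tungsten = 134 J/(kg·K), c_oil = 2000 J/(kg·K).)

m ≈ 0.819 kg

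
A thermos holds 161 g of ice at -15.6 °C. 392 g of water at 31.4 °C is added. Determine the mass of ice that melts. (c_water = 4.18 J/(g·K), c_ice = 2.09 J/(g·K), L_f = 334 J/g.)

Water can give up m c ΔT = 392×4.18×31.4 = 51451 J before reaching 0 °C.
Of that, 161×2.09×15.6 = 5249.2 J goes to bring the ice to 0 °C, leaving 46202 J.
To melt every bit of ice: 161×334 = 53774 J.
Since 46202 < 53774 J, not all the ice melts; equilibrium is at 0 °C.
m_melt = 46202 / L_f = 138.3 g.

m_melted ≈ 138 g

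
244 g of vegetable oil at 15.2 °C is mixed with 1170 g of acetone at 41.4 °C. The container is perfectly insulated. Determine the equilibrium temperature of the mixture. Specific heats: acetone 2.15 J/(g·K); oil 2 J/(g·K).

T_f ≈ 37.1 °C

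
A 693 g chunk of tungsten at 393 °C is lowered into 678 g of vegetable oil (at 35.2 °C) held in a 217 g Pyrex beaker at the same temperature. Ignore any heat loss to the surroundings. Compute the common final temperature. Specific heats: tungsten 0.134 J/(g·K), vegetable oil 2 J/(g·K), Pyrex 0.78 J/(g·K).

Setting the total heat transfer to zero:
693×0.134×(T − 393) + 678×2×(T − 35.2) + 217×0.78×(T − 35.2) = 0
92.86(T − 393) + 1356(T − 35.2) + 169.26(T − 35.2) = 0
1618.1 T = 90184
T ≈ 55.73 °C

T_f ≈ 55.7 °C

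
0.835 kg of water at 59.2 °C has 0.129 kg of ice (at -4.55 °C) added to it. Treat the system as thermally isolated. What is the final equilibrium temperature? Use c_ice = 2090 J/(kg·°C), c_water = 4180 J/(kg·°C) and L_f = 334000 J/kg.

T_f ≈ 40.3 °C

Energy balance with sensible and latent terms:
warm ice to 0 °C: 0.129×2090×(0 − (-4.55)) = 1226.7
  fusion: m_ice L_f = 0.129×334000 = 43086
  meltwater 0→T: 0.129×4180×T = 539.22 T
  water cools: 0.835×4180×(T − 59.2) = 3490.3(T − 59.2)
4029.5 T = 206626 − 44313 = 162313
T ≈ 40.28 °C (positive, so assuming full melt was valid).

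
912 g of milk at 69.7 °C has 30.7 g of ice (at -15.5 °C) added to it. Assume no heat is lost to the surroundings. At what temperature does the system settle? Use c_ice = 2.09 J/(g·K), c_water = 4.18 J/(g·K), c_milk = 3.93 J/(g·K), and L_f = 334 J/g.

T_f ≈ 64.3 °C

Taking heat into each body as positive, Σ m c ΔT = 0:
ice -15.5→0 °C: 30.7·2.09·15.5 = 994.53; melt ice: 30.7·334 = 10254; meltwater 0→T: 30.7·4.18·T = 128.33 T; milk: 3584.2(T − 69.7)
3712.5 T = 249816 − 11248 = 238568
T ≈ 64.26 °C — above 0 °C, consistent with complete melting.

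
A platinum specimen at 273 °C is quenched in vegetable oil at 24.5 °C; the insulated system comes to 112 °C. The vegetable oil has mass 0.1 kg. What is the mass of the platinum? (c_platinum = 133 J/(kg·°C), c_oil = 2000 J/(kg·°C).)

|Q_platinum| = |Q_oil|:
m·133·(273 − 112) = 0.1·2000·(112 − 24.5)
21413 m = 17500  ⇒  m ≈ 0.8173 kg

m ≈ 0.817 kg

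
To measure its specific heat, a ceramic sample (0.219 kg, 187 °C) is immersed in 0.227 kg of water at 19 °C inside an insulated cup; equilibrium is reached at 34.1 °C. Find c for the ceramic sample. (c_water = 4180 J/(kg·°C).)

c ≈ 428 J/(kg·°C)

Setting the total heat transfer to zero:
0.219·c·(34.1 − 187) + 0.227·4180·(34.1 − 19) = 0
-33.49 c = -14328
c = -14328/-33.49 ≈ 427.9 J/(kg·°C)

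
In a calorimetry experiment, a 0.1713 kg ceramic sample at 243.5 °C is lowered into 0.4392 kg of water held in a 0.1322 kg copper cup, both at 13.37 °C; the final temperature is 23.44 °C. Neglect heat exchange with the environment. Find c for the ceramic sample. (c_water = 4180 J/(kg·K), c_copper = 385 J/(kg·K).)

Let T be the final temperature. ΣQ_i = 0:
0.1713×c×(23.44 − 243.5) + 0.4392×4180×(23.44 − 13.37) + 0.1322×385×(23.44 − 13.37) = 0
-37.7 c = -19000
c = -19000/-37.7 ≈ 504 J/(kg·K)

c ≈ 504 J/(kg·K)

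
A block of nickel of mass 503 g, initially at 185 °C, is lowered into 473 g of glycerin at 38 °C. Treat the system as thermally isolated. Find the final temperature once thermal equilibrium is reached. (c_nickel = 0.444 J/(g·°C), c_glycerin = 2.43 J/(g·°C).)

T_f ≈ 61.9 °C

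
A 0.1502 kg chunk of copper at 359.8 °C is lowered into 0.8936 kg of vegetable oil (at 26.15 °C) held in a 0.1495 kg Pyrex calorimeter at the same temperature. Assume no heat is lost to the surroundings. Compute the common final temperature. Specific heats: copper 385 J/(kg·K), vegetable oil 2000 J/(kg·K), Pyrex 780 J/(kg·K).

T_f ≈ 36.0 °C

With ΣQ=0 the equilibrium temperature is the m·c-weighted mean:
T_f = (57.83×359.8 + 1787.2×26.15 + 116.61×26.15) / (57.83 + 1787.2 + 116.61)
    = 70591 / 1961.6 ≈ 35.99 °C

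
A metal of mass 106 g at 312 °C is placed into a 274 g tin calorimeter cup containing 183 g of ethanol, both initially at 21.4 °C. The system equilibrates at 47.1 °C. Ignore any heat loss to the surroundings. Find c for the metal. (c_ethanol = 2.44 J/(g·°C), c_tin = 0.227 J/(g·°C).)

c ≈ 0.466 J/(g·°C)

Taking heat into each body as positive, Σ m c ΔT = 0:
106×c×(47.1 − 312) + 183×2.44×(47.1 − 21.4) + 274×0.227×(47.1 − 21.4) = 0
-28079 c = -13074
c = -13074/-28079 ≈ 0.4656 J/(g·°C)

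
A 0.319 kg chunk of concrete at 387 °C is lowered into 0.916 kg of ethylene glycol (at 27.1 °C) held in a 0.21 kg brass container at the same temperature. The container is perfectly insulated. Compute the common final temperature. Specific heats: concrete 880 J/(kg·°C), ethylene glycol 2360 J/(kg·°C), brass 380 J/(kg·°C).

T_f ≈ 67.2 °C

T_f is the heat-capacity-weighted average of the initial temperatures:
T_f = (280.72*387 + 2161.8*27.1 + 79.8*27.1) / (280.72 + 2161.8 + 79.8)
    = 169385 / 2522.3 ≈ 67.16 °C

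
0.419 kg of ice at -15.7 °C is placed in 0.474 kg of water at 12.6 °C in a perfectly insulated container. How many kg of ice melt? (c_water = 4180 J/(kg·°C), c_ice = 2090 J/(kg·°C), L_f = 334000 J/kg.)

m_melted ≈ 0.0336 kg

Water can give up m c ΔT = 0.474×4180×12.6 = 24965 J before reaching 0 °C.
Warming the ice to 0 °C takes 0.419×2090×15.7 = 13749 J, leaving 11216 J for melting.
Melting all 0.419 kg of ice would need 0.419×334000 = 139946 J.
Since 11216 < 139946 J, not all the ice melts; equilibrium is at 0 °C.
m_melted×334000 = 11216  ⇒  m_melted ≈ 0.03358 kg.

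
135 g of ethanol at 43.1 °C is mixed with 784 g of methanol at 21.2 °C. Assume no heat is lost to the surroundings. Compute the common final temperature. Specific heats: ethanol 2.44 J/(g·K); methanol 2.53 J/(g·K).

T_f ≈ 24.3 °C

T_f is the heat-capacity-weighted average of the initial temperatures:
T_f = (329.4·43.1 + 1983.5·21.2) / (329.4 + 1983.5)
    = 56248 / 2312.9 ≈ 24.32 °C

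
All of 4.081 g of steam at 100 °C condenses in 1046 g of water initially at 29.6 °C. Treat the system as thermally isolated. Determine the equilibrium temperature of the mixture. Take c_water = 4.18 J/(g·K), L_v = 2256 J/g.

Energy conservation, ΣQ = 0:
steam→water at 100 °C releases m L_v = 4.081×2256 = 9206.7; condensate cools 100→T: 4.081×4.18×(T − 100) = 17.06(T − 100); water warms: 1046×4.18×(T − 29.6) = 4372.3(T − 29.6)
4389.3 T = 9206.7 + 1705.9 + 129419 = 140332
T ≈ 31.97 °C, under the boiling point, so the assumption holds.

T_f ≈ 32.0 °C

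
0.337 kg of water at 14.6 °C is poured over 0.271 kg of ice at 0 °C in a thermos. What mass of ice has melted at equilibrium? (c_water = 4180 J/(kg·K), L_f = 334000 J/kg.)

Cooling the water to 0 °C releases 0.337×4180×14.6 = 20566 J.
Melting all 0.271 kg of ice would need 0.271×334000 = 90514 J.
Since 20566 < 90514 J, not all the ice melts; equilibrium is at 0 °C.
m_melt = 20566 / L_f = 0.06158 kg.

m_melted ≈ 0.0616 kg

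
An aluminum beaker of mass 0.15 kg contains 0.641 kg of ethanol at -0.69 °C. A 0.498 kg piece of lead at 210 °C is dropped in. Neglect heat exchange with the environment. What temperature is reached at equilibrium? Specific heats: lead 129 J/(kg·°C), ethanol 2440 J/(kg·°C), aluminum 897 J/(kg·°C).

Heat gained plus heat lost sum to zero:
0.498*129*(T − 210) + 0.641*2440*(T − (-0.69)) + 0.15*897*(T − (-0.69)) = 0
(64.24 + 1564 + 134.55) T = 64.24*210 + 1564*(-0.69) + 134.55*(-0.69)
T ≈ 6.99 °C

T_f ≈ 7.0 °C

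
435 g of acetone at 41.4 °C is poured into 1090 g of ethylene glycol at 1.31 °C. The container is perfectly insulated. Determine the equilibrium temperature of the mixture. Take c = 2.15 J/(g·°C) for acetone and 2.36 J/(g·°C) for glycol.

T_f ≈ 12.0 °C

With ΣQ=0 the equilibrium temperature is the m·c-weighted mean:
T_f = (935.25*41.4 + 2572.4*1.31) / (935.25 + 2572.4)
    = 42089 / 3507.7 ≈ 12.00 °C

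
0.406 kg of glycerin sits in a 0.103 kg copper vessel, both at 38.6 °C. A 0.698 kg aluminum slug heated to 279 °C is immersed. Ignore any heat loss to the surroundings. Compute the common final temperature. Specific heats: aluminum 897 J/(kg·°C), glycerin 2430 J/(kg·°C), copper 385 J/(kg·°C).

T_f ≈ 129.7 °C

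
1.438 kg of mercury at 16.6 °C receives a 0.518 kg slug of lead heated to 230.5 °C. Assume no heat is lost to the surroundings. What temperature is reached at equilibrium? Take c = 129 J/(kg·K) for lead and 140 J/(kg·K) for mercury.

T_f ≈ 69.9 °C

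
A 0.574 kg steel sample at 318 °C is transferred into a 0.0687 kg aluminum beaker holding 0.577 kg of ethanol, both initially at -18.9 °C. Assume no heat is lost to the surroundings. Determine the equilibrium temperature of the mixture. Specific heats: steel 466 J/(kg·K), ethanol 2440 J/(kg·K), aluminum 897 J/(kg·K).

T_f ≈ 33.0 °C

Taking heat into each body as positive, Σ m c ΔT = 0:
0.574×466×(T − 318) + 0.577×2440×(T − (-18.9)) + 0.0687×897×(T − (-18.9)) = 0
267.48(T − 318) + 1407.9(T − (-18.9)) + 61.62(T − (-18.9)) = 0
1737 T = 57286
T ≈ 32.98 °C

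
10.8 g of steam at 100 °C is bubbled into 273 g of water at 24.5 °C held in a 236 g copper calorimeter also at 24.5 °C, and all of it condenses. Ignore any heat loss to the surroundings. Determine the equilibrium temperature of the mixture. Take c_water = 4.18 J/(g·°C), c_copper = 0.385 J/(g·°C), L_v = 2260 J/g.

T_f ≈ 46.3 °C

Energy conservation, ΣQ = 0:
latent heat released on condensation: 10.8×2260 = 24408; condensed water 100 °C→T: 45.14(T − 100); original water: 1141.1(T − 24.5); copper cup: 236×0.385×(T − 24.5) = 90.86(T − 24.5)
1277.1 T = 24408 + 4514.4 + 30184 = 59106
T ≈ 46.28 °C, under the boiling point, so the assumption holds.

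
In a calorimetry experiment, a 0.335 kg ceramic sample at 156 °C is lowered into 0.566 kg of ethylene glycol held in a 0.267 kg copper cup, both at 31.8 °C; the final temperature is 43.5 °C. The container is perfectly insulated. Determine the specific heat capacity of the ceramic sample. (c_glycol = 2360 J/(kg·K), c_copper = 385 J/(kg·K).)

c ≈ 447 J/(kg·K)

Net heat exchanged in the isolated system is zero:
0.335×c×(43.5 − 156) + 0.566×2360×(43.5 − 31.8) + 0.267×385×(43.5 − 31.8) = 0
-37.69 c = -16831
c = -16831/-37.69 ≈ 446.6 J/(kg·K)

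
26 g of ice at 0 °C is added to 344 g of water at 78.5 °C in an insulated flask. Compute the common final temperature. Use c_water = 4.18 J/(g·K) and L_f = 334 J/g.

Heat gained plus heat lost sum to zero:
latent heat to melt: 26×334 = 8684; meltwater 0→T: 26×4.18×T = 108.68 T; water cools: 344×4.18×(T − 78.5) = 1437.9(T − 78.5)
1546.6 T = 112877 − 8684 = 104193
T ≈ 67.37 °C. Since T > 0 °C, the all-ice-melts assumption holds.

T_f ≈ 67.4 °C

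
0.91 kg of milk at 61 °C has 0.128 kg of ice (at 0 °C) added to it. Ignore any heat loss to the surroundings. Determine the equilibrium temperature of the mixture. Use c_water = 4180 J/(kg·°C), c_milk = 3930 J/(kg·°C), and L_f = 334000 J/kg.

Conservation of energy gives ΣQ = 0:
fusion: m_ice L_f = 0.128×334000 = 42752
  meltwater 0→T: 0.128×4180×T = 535.04 T
  milk: 3576.3(T − 61)
4111.3 T = 218154 − 42752 = 175402
T ≈ 42.66 °C. Since T > 0 °C, the all-ice-melts assumption holds.

T_f ≈ 42.7 °C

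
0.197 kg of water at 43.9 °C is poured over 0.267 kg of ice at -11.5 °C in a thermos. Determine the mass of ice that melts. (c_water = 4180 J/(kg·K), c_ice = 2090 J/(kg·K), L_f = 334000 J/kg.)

Cooling the water to 0 °C releases 0.197×4180×43.9 = 36150 J.
Warming the ice to 0 °C takes 0.267×2090×11.5 = 6417.3 J, leaving 29733 J for melting.
Fully melting the ice requires m_ice L_f = 0.267×334000 = 89178 J.
Since 29733 < 89178 J, not all the ice melts; equilibrium is at 0 °C.
Mass melted = 29733/334000 ≈ 0.08902 kg.

m_melted ≈ 0.089 kg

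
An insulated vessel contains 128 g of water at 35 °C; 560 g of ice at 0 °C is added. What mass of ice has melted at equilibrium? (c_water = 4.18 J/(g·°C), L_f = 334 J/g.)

m_melted ≈ 56.1 g

Water can give up m c ΔT = 128×4.18×35 = 18726 J before reaching 0 °C.
Melting all 560 g of ice would need 560×334 = 187040 J.
That's not enough to melt it all — equilibrium is at 0 °C with ice remaining.
m_melt = 18726 / L_f = 56.07 g.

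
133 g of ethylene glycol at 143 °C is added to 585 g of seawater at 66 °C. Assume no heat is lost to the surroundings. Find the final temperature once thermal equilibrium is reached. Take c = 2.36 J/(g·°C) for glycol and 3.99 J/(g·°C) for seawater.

T_f ≈ 75.1 °C

Net heat exchanged in the isolated system is zero:
133×2.36×(T − 143) + 585×3.99×(T − 66) = 0
313.88(T − 143) + 2334.2(T − 66) = 0
(313.88 + 2334.2) T = 313.88×143 + 2334.2×66
T = 198939/2648 ≈ 75.13 °C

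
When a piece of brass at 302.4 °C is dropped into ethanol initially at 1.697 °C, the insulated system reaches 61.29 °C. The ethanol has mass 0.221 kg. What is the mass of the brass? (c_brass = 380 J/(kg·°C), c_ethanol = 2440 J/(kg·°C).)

m ≈ 0.351 kg

|Q_brass| = |Q_ethanol|:
m·380·(302.4 − 61.29) = 0.221·2440·(61.29 − 1.697)
91622 m = 32135  ⇒  m ≈ 0.3507 kg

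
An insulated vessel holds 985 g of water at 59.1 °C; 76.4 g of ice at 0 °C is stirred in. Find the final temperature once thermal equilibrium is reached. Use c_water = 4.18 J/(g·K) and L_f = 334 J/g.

T_f ≈ 49.1 °C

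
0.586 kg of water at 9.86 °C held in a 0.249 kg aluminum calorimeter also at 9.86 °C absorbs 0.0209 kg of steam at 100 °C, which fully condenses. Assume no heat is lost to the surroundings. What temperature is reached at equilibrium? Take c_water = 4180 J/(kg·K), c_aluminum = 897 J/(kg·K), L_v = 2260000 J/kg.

T_f ≈ 29.8 °C

Taking heat into each body as positive, Σ m c ΔT = 0:
condense steam: −0.0209·2260000 = −47234
  condensate cools 100→T: 0.0209·4180·(T − 100) = 87.36(T − 100)
  water warms: 0.586·4180·(T − 9.86) = 2449.5(T − 9.86)
  cup: 223.35(T − 9.86)
2760.2 T = 47234 + 8736.2 + 26354 = 82324
T ≈ 29.83 °C — below 100 °C, confirming all the steam condensed.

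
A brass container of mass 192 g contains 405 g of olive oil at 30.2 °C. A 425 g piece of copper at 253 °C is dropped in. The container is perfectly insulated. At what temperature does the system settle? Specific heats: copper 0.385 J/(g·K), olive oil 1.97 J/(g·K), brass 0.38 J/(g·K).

T_f ≈ 65.4 °C

T_f is the heat-capacity-weighted average of the initial temperatures:
T_f = (163.62*253 + 797.85*30.2 + 72.96*30.2) / (163.62 + 797.85 + 72.96)
    = 67696 / 1034.4 ≈ 65.44 °C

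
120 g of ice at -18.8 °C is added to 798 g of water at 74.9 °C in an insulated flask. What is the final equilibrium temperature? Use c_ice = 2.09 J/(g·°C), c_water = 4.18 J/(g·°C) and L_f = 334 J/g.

Net heat exchanged in the isolated system is zero:
ice -18.8→0 °C: 120×2.09×18.8 = 4715; fusion: m_ice L_f = 120×334 = 40080; meltwater 0→T: 120×4.18×T = 501.6 T; water cools: 798×4.18×(T − 74.9) = 3335.6(T − 74.9)
3837.2 T = 249839 − 44795 = 205044
T ≈ 53.44 °C (positive, so assuming full melt was valid).

T_f ≈ 53.4 °C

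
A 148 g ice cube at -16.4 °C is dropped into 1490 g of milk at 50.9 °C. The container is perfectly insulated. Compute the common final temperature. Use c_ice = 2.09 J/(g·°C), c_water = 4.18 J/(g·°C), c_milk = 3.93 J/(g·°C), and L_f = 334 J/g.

T_f ≈ 37.6 °C

Conservation of energy gives ΣQ = 0:
warm ice to 0 °C: 148·2.09·(0 − (-16.4)) = 5072.8
  fusion: m_ice L_f = 148·334 = 49432
  warm the meltwater: 618.64 T
  milk: 5855.7(T − 50.9)
6474.3 T = 298055 − 54505 = 243550
T ≈ 37.62 °C. Since T > 0 °C, the all-ice-melts assumption holds.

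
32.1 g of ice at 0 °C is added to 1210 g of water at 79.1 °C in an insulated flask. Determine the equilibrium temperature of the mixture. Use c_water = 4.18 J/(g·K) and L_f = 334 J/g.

T_f ≈ 75.0 °C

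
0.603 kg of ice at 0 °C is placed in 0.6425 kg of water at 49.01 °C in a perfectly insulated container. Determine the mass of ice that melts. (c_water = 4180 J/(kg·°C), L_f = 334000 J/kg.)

m_melted ≈ 0.394 kg

Heat available from the water dropping to 0 °C: 0.6425×4180×49.01 = 131624 J.
Melting all 0.603 kg of ice would need 0.603×334000 = 201402 J.
Since 131624 < 201402 J, not all the ice melts; equilibrium is at 0 °C.
m_melt = 131624 / L_f = 0.3941 kg.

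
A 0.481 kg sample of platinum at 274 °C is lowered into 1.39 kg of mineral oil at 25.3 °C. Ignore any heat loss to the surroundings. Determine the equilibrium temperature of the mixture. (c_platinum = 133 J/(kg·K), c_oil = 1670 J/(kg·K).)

T_f ≈ 32.0 °C

|Q_platinum| = |Q_oil|:
0.481·133·(274 − T) = 1.39·1670·(T − 25.3)
63.97(274 − T) = 2321.3(T − 25.3)
2385.3 T = 76257  ⇒  T ≈ 31.97 °C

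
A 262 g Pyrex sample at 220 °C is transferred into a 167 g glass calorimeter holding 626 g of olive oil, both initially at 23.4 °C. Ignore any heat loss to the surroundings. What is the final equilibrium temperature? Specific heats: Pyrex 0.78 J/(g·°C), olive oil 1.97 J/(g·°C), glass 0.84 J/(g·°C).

T_f ≈ 48.9 °C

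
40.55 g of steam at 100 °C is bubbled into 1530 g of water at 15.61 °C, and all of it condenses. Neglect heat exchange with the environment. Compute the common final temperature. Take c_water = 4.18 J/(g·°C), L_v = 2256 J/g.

Energy balance with sensible and latent terms:
latent heat released on condensation: 40.55·2256 = 91481
  condensed water 100 °C→T: 169.5(T − 100)
  water warms: 1530·4.18·(T − 15.61) = 6395.4(T − 15.61)
6564.9 T = 91481 + 16950 + 99832 = 208263
T ≈ 31.72 °C, under the boiling point, so the assumption holds.

T_f ≈ 31.7 °C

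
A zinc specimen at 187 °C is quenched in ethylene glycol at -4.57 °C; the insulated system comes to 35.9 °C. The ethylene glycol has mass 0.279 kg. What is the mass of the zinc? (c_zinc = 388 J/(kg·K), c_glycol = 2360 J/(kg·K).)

Taking heat into each body as positive, Σ m c ΔT = 0:
m×388×(35.9 − 187) + 0.279×2360×(35.9 − (-4.57)) = 0
-58627 m = -26647
m = -26647/-58627 ≈ 0.4545 kg

m ≈ 0.455 kg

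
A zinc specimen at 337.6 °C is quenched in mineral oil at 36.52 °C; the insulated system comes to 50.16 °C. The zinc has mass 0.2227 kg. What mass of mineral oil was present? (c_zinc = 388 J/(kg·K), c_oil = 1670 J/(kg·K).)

|Q_zinc| = |Q_oil|:
0.2227·388·(337.6 − 50.16) = m·1670·(50.16 − 36.52)
22779 m = 24837  ⇒  m ≈ 1.09 kg

m ≈ 1.09 kg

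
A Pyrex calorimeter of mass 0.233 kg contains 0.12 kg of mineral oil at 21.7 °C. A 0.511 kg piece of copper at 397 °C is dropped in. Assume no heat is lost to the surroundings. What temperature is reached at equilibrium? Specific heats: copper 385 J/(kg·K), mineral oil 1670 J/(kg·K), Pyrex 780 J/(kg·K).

Conservation of energy gives ΣQ = 0:
0.511·385·(T − 397) + 0.12·1670·(T − 21.7) + 0.233·780·(T − 21.7) = 0
196.74(T − 397) + 200.4(T − 21.7) + 181.74(T − 21.7) = 0
578.88 T = 86396
T ≈ 149.25 °C

T_f ≈ 149.2 °C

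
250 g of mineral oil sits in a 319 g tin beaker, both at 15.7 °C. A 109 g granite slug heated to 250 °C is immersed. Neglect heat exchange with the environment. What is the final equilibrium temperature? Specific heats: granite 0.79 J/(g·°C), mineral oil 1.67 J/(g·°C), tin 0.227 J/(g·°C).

Conservation of energy gives ΣQ = 0:
109*0.79*(T − 250) + 250*1.67*(T − 15.7) + 319*0.227*(T − 15.7) = 0
86.11(T − 250) + 417.5(T − 15.7) + 72.41(T − 15.7) = 0
576.02 T = 29219
T = 29219 / 576.02 = 50.7 °C

T_f ≈ 50.7 °C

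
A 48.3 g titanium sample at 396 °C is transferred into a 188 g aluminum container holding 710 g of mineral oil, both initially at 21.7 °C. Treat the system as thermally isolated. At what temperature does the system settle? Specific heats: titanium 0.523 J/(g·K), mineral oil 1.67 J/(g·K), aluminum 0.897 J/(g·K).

T_f ≈ 28.6 °C

Taking heat into each body as positive, Σ m c ΔT = 0:
48.3×0.523×(T − 396) + 710×1.67×(T − 21.7) + 188×0.897×(T − 21.7) = 0
25.26(T − 396) + 1185.7(T − 21.7) + 168.64(T − 21.7) = 0
1379.6 T = 39392
T = 39392 / 1379.6 = 28.6 °C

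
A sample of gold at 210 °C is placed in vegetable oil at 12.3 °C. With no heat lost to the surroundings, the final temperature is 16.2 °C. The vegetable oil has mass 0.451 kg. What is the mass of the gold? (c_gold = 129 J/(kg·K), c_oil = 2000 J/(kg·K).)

m ≈ 0.141 kg

Setting the total heat transfer to zero:
m×129×(16.2 − 210) + 0.451×2000×(16.2 − 12.3) = 0
-25000 m = -3517.8
m = -3517.8/-25000 ≈ 0.1407 kg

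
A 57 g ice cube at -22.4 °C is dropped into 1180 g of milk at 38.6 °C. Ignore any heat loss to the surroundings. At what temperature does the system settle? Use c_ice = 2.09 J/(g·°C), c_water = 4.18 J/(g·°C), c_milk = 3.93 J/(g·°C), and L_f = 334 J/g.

Net heat exchanged in the isolated system is zero:
warm ice to 0 °C: 57×2.09×(0 − (-22.4)) = 2668.5
  fusion: m_ice L_f = 57×334 = 19038
  meltwater 0→T: 57×4.18×T = 238.26 T
  milk: 4637.4(T − 38.6)
4875.7 T = 179004 − 21707 = 157297
T ≈ 32.26 °C. Since T > 0 °C, the all-ice-melts assumption holds.

T_f ≈ 32.3 °C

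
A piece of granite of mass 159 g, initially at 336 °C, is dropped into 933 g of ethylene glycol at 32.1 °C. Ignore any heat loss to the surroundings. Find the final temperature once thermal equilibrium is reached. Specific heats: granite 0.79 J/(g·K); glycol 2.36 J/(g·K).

T_f ≈ 48.5 °C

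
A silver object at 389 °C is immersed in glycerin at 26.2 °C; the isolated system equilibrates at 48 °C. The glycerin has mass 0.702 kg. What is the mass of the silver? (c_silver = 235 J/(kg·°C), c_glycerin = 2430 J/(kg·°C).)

m ≈ 0.464 kg

Heat lost by the silver = heat gained by the glycerin:
m·235·(389 − 48) = 0.702·2430·(48 − 26.2)
80135 m = 37188  ⇒  m ≈ 0.4641 kg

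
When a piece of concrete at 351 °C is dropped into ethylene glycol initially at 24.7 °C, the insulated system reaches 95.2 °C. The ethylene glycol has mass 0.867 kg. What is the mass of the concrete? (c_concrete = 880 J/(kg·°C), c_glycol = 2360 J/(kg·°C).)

m ≈ 0.641 kg

Heat lost by the concrete = heat gained by the glycol:
m·880·(351 − 95.2) = 0.867·2360·(95.2 − 24.7)
225104 m = 144251  ⇒  m ≈ 0.6408 kg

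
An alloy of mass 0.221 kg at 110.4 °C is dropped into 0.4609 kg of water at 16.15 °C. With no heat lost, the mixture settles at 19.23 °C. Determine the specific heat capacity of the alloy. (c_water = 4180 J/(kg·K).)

Heat lost by the alloy = heat gained by the water:
0.221×c×(110.4 − 19.23) = 0.4609×4180×(19.23 − 16.15)
20.15 c = 5933.8  ⇒  c ≈ 294.5 J/(kg·K)

c ≈ 295 J/(kg·K)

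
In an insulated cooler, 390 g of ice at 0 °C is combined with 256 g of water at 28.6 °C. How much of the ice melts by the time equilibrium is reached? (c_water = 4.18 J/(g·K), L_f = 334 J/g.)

m_melted ≈ 91.6 g

Heat available from the water dropping to 0 °C: 256·4.18·28.6 = 30604 J.
To melt every bit of ice: 390·334 = 130260 J.
30604 J < 130260 J, so only part of the ice melts and the system sits at 0 °C.
m_melt = 30604 / L_f = 91.63 g.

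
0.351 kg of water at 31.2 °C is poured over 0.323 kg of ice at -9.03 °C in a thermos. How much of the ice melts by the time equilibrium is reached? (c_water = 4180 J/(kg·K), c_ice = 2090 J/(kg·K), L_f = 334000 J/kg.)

m_melted ≈ 0.119 kg

Cooling the water to 0 °C releases 0.351×4180×31.2 = 45776 J.
Of that, 0.323×2090×9.03 = 6095.9 J goes to bring the ice to 0 °C, leaving 39680 J.
Fully melting the ice requires m_ice L_f = 0.323×334000 = 107882 J.
That's not enough to melt it all — equilibrium is at 0 °C with ice remaining.
Mass melted = 39680/334000 ≈ 0.1188 kg.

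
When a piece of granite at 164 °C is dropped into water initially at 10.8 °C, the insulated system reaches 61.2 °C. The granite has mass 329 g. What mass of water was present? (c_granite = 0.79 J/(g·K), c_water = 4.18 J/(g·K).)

m ≈ 127 g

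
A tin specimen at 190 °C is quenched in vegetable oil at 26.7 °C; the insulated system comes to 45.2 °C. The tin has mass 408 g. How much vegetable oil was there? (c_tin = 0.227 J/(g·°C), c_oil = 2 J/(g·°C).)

m ≈ 362 g

|Q_tin| = |Q_oil|:
408·0.227·(190 − 45.2) = m·2·(45.2 − 26.7)
37 m = 13411  ⇒  m ≈ 362.5 g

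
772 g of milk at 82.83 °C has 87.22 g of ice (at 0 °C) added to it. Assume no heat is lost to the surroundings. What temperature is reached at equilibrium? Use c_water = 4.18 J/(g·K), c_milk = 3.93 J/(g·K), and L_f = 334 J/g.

T_f ≈ 65.4 °C

Taking heat into each body as positive, Σ m c ΔT = 0:
fusion: m_ice L_f = 87.22×334 = 29131; meltwater 0→T: 87.22×4.18×T = 364.58 T; milk: 3034(T − 82.83)
3398.5 T = 251303 − 29131 = 222171
T ≈ 65.37 °C (positive, so assuming full melt was valid).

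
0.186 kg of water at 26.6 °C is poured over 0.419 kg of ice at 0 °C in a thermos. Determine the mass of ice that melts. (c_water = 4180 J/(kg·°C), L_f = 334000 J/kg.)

m_melted ≈ 0.0619 kg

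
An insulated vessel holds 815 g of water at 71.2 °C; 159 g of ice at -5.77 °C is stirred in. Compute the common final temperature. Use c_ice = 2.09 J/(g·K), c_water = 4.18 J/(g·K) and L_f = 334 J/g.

Energy balance with sensible and latent terms:
warm ice to 0 °C: 159×2.09×(0 − (-5.77)) = 1917.4
  melt ice: 159×334 = 53106
  meltwater 0→T: 159×4.18×T = 664.62 T
  water cools: 815×4.18×(T − 71.2) = 3406.7(T − 71.2)
4071.3 T = 242557 − 55023 = 187534
T ≈ 46.06 °C. Since T > 0 °C, the all-ice-melts assumption holds.

T_f ≈ 46.1 °C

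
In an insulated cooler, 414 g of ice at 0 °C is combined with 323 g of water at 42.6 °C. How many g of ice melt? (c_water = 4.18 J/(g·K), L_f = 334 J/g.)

Cooling the water to 0 °C releases 323·4.18·42.6 = 57516 J.
To melt every bit of ice: 414·334 = 138276 J.
That's not enough to melt it all — equilibrium is at 0 °C with ice remaining.
m_melted·334 = 57516  ⇒  m_melted ≈ 172.2 g.

m_melted ≈ 172 g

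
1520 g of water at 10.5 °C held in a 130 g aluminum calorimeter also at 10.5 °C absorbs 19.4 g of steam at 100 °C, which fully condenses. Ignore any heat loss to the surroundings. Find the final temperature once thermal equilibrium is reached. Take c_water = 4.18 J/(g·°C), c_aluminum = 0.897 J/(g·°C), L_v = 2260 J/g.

Energy balance with sensible and latent terms:
condense steam: −19.4·2260 = −43844; condensed water 100 °C→T: 81.09(T − 100); water warms: 1520·4.18·(T − 10.5) = 6353.6(T − 10.5); aluminum cup: 130·0.897·(T − 10.5) = 116.61(T − 10.5)
6551.3 T = 43844 + 8109.2 + 67937 = 119890
T ≈ 18.30 °C (< 100 °C, so full condensation is consistent).

T_f ≈ 18.3 °C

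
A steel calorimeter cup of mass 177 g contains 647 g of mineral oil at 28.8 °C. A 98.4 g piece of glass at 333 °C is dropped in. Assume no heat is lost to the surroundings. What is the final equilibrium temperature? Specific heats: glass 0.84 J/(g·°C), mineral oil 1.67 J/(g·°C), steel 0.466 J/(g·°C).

T_f ≈ 49.0 °C

Conservation of energy gives ΣQ = 0:
98.4×0.84×(T − 333) + 647×1.67×(T − 28.8) + 177×0.466×(T − 28.8) = 0
1245.6 T = 61018
T = 61018 / 1245.6 = 49 °C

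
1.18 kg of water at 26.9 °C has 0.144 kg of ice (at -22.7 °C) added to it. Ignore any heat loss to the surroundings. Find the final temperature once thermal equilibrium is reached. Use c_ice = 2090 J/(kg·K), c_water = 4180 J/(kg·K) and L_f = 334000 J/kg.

T_f ≈ 14.0 °C

Setting the total heat transfer to zero:
ice -22.7→0 °C: 0.144×2090×22.7 = 6831.8; melt ice: 0.144×334000 = 48096; warm the meltwater: 601.92 T; water cools: 1.18×4180×(T − 26.9) = 4932.4(T − 26.9)
5534.3 T = 132682 − 54928 = 77754
T ≈ 14.05 °C. Since T > 0 °C, the all-ice-melts assumption holds.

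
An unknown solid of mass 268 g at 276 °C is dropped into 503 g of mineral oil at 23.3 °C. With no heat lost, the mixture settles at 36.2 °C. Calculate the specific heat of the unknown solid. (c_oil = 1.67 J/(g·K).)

c ≈ 0.169 J/(g·K)

Let T be the final temperature. ΣQ_i = 0:
268×c×(36.2 − 276) + 503×1.67×(36.2 − 23.3) = 0
-64266 c = -10836
c = -10836/-64266 ≈ 0.1686 J/(g·K)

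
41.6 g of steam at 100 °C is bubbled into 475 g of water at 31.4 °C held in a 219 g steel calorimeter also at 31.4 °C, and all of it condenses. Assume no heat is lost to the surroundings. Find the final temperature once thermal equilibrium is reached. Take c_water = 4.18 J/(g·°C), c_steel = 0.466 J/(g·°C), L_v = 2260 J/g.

T_f ≈ 78.2 °C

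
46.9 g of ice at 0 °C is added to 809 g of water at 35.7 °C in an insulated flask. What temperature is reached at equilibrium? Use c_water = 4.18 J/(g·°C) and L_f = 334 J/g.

Net heat exchanged in the isolated system is zero:
melt ice: 46.9×334 = 15665
  meltwater 0→T: 46.9×4.18×T = 196.04 T
  water cools: 809×4.18×(T − 35.7) = 3381.6(T − 35.7)
3577.7 T = 120724 − 15665 = 105059
T ≈ 29.37 °C — above 0 °C, consistent with complete melting.

T_f ≈ 29.4 °C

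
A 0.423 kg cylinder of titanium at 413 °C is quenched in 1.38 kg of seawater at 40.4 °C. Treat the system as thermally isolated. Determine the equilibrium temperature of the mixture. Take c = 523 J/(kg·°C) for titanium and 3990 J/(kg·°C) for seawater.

T_f ≈ 54.8 °C

T_f is the heat-capacity-weighted average of the initial temperatures:
T_f = (221.23·413 + 5506.2·40.4) / (221.23 + 5506.2)
    = 313818 / 5727.4 ≈ 54.79 °C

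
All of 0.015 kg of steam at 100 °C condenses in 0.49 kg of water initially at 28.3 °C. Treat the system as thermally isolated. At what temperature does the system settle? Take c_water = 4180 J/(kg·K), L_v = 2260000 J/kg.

Energy balance with sensible and latent terms:
latent heat released on condensation: 0.015·2260000 = 33900
  condensate cools 100→T: 0.015·4180·(T − 100) = 62.7(T − 100)
  water warms: 0.49·4180·(T − 28.3) = 2048.2(T − 28.3)
2110.9 T = 33900 + 6270 + 57964 = 98134
T ≈ 46.49 °C (< 100 °C, so full condensation is consistent).

T_f ≈ 46.5 °C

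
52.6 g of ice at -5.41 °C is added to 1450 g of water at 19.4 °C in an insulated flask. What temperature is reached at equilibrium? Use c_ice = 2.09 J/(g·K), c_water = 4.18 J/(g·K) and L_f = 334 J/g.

Energy conservation, ΣQ = 0:
warm ice to 0 °C: 52.6·2.09·(0 − (-5.41)) = 594.74; melt ice: 52.6·334 = 17568; warm the meltwater: 219.87 T; water cools: 1450·4.18·(T − 19.4) = 6061(T − 19.4)
6280.9 T = 117583 − 18163 = 99420
T ≈ 15.83 °C (positive, so assuming full melt was valid).

T_f ≈ 15.8 °C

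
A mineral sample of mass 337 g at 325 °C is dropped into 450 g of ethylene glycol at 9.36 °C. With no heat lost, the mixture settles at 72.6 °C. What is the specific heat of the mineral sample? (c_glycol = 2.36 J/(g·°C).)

c ≈ 0.79 J/(g·°C)

Net heat exchanged in the isolated system is zero:
337×c×(72.6 − 325) + 450×2.36×(72.6 − 9.36) = 0
-85059 c = -67161
c = -67161/-85059 ≈ 0.7896 J/(g·°C)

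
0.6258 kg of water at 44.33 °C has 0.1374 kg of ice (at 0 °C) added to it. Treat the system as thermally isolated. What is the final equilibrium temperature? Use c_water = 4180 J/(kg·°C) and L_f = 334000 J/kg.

Taking heat into each body as positive, Σ m c ΔT = 0:
melt ice: 0.1374·334000 = 45892
  meltwater 0→T: 0.1374·4180·T = 574.33 T
  water cools: 0.6258·4180·(T − 44.33) = 2615.8(T − 44.33)
3190.2 T = 115960 − 45892 = 70069
T ≈ 21.96 °C. Since T > 0 °C, the all-ice-melts assumption holds.

T_f ≈ 22.0 °C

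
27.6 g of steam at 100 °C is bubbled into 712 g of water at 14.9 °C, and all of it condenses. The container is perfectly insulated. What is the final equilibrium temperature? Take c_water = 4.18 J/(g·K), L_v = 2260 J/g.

T_f ≈ 38.3 °C

Sum of m c ΔT and latent-heat terms is zero:
steam→water at 100 °C releases m L_v = 27.6·2260 = 62376
  condensate cools 100→T: 27.6·4.18·(T − 100) = 115.37(T − 100)
  original water: 2976.2(T − 14.9)
3091.5 T = 62376 + 11537 + 44345 = 118258
T ≈ 38.25 °C — below 100 °C, confirming all the steam condensed.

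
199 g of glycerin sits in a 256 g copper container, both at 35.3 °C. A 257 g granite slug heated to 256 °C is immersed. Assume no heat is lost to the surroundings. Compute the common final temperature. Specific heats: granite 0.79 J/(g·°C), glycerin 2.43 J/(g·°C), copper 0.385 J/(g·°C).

T_f is the heat-capacity-weighted average of the initial temperatures:
T_f = (203.03*256 + 483.57*35.3 + 98.56*35.3) / (203.03 + 483.57 + 98.56)
    = 72525 / 785.16 ≈ 92.37 °C

T_f ≈ 92.4 °C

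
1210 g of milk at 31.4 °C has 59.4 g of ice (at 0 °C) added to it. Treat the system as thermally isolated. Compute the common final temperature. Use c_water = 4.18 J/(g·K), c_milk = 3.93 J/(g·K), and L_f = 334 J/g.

T_f ≈ 25.9 °C

Let T be the final temperature. ΣQ_i = 0:
latent heat to melt: 59.4×334 = 19840; meltwater 0→T: 59.4×4.18×T = 248.29 T; milk cools: 1210×3.93×(T − 31.4) = 4755.3(T − 31.4)
5003.6 T = 149316 − 19840 = 129477
T ≈ 25.88 °C — above 0 °C, consistent with complete melting.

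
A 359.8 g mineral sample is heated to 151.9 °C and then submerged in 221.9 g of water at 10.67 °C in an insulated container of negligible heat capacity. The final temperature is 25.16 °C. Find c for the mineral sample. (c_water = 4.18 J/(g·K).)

m_s c (T_s − T_f) = m_water c_water (T_f − T_0):
359.8·c·(151.9 − 25.16) = 221.9·4.18·(25.16 − 10.67)
45601 c = 13440  ⇒  c ≈ 0.2947 J/(g·K)

c ≈ 0.295 J/(g·K)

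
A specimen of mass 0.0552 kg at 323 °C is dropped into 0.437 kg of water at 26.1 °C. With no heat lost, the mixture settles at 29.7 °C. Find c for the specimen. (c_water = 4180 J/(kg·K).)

Heat lost by the specimen = heat gained by the water:
0.0552×c×(323 − 29.7) = 0.437×4180×(29.7 − 26.1)
16.19 c = 6576  ⇒  c ≈ 406.2 J/(kg·K)

c ≈ 406 J/(kg·K)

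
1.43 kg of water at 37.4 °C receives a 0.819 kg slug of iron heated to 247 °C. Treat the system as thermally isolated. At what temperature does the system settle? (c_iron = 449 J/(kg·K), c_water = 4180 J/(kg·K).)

Conservation of energy gives ΣQ = 0:
0.819×449×(T − 247) + 1.43×4180×(T − 37.4) = 0
6345.1 T = 314384
T = 314384/6345.1 ≈ 49.55 °C

T_f ≈ 49.5 °C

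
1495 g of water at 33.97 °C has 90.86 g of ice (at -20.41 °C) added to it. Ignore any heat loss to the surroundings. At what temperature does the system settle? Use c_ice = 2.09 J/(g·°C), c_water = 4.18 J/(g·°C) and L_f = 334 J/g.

T_f ≈ 26.9 °C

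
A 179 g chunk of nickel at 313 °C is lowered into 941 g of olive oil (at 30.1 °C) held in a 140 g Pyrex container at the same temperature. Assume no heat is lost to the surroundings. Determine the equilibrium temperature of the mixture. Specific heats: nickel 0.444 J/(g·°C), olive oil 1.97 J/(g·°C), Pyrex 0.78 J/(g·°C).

T_f ≈ 41.1 °C

Conservation of energy gives ΣQ = 0:
179·0.444·(T − 313) + 941·1.97·(T − 30.1) + 140·0.78·(T − 30.1) = 0
(79.48 + 1853.8 + 109.2) T = 79.48·313 + 1853.8·30.1 + 109.2·30.1
T ≈ 41.11 °C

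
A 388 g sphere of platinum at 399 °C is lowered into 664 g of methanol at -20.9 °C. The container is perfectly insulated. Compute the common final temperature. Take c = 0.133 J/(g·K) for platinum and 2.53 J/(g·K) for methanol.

T_f ≈ -8.4 °C

T_f = Σ m_i c_i T_i / Σ m_i c_i:
T_f = (51.6*399 + 1679.9*(-20.9)) / (51.6 + 1679.9)
    = -14520 / 1731.5 ≈ -8.39 °C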